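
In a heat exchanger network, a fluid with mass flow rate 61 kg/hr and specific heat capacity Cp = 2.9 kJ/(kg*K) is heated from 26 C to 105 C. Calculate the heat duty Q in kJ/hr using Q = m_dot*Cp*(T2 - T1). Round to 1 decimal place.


Q = m_dot * Cp * (T2 - T1)
Q = 61 * 2.9 * (105 - 26)
Q = 61 * 2.9 * 79
Q = 13975.1 kJ/hr


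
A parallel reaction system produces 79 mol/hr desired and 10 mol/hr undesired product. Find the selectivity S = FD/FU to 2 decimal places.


S = desired product rate / undesired product rate
S = 79 / 10
S = 7.90


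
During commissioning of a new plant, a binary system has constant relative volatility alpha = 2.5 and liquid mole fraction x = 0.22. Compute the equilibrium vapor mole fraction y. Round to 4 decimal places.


y = alpha*x / (1 + (alpha-1)*x)
y = 2.5*0.22 / (1 + (2.5-1)*0.22)
y = 0.55 / (1 + 0.33)
y = 0.55 / 1.33
y = 0.4135


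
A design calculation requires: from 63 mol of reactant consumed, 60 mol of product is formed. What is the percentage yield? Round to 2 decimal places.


Yield = (moles product / moles consumed) * 100%
Yield = (60 / 63) * 100
Yield = 0.9524 * 100
Yield = 95.24%


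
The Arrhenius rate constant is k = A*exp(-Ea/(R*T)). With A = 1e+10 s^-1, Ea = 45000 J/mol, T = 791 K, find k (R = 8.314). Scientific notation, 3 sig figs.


k = A * exp(-Ea/(R*T))
k = 1e+10 * exp(-45000 / (8.314 * 791))
k = 1e+10 * exp(-6.842677)
k = 1.07e+07


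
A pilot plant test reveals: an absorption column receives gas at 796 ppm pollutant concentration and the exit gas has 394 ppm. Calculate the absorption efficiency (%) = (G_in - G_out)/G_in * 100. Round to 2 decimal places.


Efficiency = (G_in - G_out) / G_in * 100%
Efficiency = (796 - 394) / 796 * 100
Efficiency = 402 / 796 * 100
Efficiency = 50.50%


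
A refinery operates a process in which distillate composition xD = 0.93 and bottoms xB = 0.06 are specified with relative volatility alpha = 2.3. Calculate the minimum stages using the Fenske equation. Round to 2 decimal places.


N_min = ln((xD*(1-xB))/(xB*(1-xD))) / ln(alpha)
Numerator inside ln: 0.8742 / 0.0042 = 208.142857
ln(208.142857) = 5.338225
ln(alpha) = ln(2.3) = 0.832909
N_min = 5.338225 / 0.832909 = 6.41


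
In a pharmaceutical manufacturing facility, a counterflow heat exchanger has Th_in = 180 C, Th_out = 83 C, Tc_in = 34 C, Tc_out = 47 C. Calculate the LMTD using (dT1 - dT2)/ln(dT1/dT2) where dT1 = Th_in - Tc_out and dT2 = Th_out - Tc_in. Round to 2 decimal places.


dT1 = Th_in - Tc_out = 180 - 47 = 133
dT2 = Th_out - Tc_in = 83 - 34 = 49
LMTD = (dT1 - dT2) / ln(dT1/dT2)
LMTD = (133 - 49) / ln(133/49)
LMTD = 84.12 K


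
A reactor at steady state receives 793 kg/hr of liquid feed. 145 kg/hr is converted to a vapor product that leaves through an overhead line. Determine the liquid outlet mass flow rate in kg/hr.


Steady-state mass balance on the main outlet: F_out = F_in - F_removed
F_out = 793 - 145
F_out = 648 kg/hr


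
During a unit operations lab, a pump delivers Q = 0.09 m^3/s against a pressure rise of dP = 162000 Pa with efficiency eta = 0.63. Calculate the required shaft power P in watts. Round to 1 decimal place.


P = Q * dP / eta
P = 0.09 * 162000 / 0.63
P = 14580.0 / 0.63
P = 23142.9 W


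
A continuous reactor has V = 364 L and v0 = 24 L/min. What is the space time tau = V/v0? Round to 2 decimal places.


tau = V / v0
tau = 364 / 24
tau = 15.17 min


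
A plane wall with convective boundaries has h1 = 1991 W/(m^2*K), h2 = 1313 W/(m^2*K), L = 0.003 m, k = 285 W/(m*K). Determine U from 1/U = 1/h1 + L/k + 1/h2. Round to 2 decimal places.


1/U = 1/h1 + L/k + 1/h2
1/U = 1/1991 + 0.003/285 + 1/1313
1/U = 0.0005022602 + 1.05263e-05 + 0.0007616146
1/U = 0.0012744011
U = 784.68 W/(m^2*K)


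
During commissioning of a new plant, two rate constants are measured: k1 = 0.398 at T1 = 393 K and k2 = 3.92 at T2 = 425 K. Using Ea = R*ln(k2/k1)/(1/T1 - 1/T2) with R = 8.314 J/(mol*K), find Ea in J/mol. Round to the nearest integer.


Ea = R * ln(k2/k1) / (1/T1 - 1/T2)
ln(k2/k1) = ln(3.92/0.398) = 2.2873949
1/T1 - 1/T2 = 1/393 - 1/425 = 0.000191588086
Ea = 8.314 * 2.2873949 / 0.000191588086
Ea = 99262 J/mol


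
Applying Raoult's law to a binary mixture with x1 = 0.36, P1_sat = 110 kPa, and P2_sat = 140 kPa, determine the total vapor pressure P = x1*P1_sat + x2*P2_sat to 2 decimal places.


P = x1*P1_sat + x2*P2_sat
x2 = 1 - x1 = 1 - 0.36 = 0.64
P = 0.36*110 + 0.64*140
P = 39.6 + 89.6
P = 129.20 kPa


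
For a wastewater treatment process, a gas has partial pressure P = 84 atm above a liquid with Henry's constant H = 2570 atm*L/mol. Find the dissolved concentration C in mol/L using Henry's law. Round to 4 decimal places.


C = P / H
C = 84 / 2570
C = 0.0327 mol/L


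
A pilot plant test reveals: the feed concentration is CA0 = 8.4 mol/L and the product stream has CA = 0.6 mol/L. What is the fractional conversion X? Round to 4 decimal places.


X = (CA0 - CA) / CA0
X = (8.4 - 0.6) / 8.4
X = 7.8 / 8.4
X = 0.9286


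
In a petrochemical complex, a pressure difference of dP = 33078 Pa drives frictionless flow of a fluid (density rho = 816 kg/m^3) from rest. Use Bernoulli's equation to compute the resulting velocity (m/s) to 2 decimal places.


v = sqrt(2*dP/rho)
v = sqrt(2*33078/816)
v = sqrt(81.073529)
v = 9.00 m/s


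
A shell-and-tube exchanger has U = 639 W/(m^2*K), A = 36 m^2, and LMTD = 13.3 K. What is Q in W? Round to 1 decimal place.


Q = U * A * LMTD
Q = 639 * 36 * 13.3
Q = 305953.2 W


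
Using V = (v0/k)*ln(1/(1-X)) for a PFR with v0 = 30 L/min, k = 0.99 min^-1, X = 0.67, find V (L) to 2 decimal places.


V = (v0/k) * ln(1/(1-X))
V = (30/0.99) * ln(1/(1-0.67))
V = 30.30303 * ln(3.030303)
V = 30.30303 * 1.108663
V = 33.60 L


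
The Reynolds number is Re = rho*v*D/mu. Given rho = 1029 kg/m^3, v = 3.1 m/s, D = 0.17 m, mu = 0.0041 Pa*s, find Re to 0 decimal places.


Re = rho * v * D / mu
Re = 1029 * 3.1 * 0.17 / 0.0041
Re = 542.283 / 0.0041
Re = 132264


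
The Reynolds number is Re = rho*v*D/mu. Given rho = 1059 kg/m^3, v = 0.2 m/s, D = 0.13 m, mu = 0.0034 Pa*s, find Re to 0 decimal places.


Re = rho * v * D / mu
Re = 1059 * 0.2 * 0.13 / 0.0034
Re = 27.534 / 0.0034
Re = 8098


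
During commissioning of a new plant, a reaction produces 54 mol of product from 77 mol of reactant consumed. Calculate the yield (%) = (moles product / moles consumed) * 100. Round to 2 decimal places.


Yield = (moles product / moles consumed) * 100%
Yield = (54 / 77) * 100
Yield = 0.7013 * 100
Yield = 70.13%


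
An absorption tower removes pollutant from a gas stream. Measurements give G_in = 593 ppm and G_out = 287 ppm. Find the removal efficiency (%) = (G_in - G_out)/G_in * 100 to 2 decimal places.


Efficiency = (G_in - G_out) / G_in * 100%
Efficiency = (593 - 287) / 593 * 100
Efficiency = 306 / 593 * 100
Efficiency = 51.60%


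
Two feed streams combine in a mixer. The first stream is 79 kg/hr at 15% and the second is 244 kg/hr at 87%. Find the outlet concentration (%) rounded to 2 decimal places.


Mass balance on solute: F1*x1 + F2*x2 = F3*x3
F3 = F1 + F2 = 79 + 244 = 323 kg/hr
x3 = (F1*x1 + F2*x2)/F3
x3 = (79*0.15 + 244*0.87) / 323
x3 = 69.39%


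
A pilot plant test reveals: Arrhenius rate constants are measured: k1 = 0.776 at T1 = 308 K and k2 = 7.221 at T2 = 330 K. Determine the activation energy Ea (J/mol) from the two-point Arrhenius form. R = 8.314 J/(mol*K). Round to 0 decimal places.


Ea = R * ln(k2/k1) / (1/T1 - 1/T2)
ln(k2/k1) = ln(7.221/0.776) = 2.2305962
1/T1 - 1/T2 = 1/308 - 1/330 = 0.000216450216
Ea = 8.314 * 2.2305962 / 0.000216450216
Ea = 85679 J/mol


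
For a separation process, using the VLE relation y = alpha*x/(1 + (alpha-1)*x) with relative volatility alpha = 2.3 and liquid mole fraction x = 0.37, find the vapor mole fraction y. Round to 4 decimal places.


y = alpha*x / (1 + (alpha-1)*x)
y = 2.3*0.37 / (1 + (2.3-1)*0.37)
y = 0.851 / (1 + 0.481)
y = 0.851 / 1.481
y = 0.5746


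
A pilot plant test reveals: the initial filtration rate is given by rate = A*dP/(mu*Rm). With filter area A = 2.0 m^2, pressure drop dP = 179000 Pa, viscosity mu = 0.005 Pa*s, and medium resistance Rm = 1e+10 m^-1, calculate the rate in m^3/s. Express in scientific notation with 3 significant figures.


rate = A * dP / (mu * Rm)
rate = 2.0 * 179000 / (0.005 * 1e+10)
rate = 358000.0 / 5.000e+07
rate = 7.16e-03 m^3/s


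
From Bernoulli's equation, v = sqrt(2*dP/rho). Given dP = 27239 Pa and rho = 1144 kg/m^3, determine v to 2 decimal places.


v = sqrt(2*dP/rho)
v = sqrt(2*27239/1144)
v = sqrt(47.620629)
v = 6.90 m/s


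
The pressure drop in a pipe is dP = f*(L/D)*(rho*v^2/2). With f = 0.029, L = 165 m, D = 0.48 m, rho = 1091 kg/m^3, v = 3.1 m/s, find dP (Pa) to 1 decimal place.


dP = f * (L/D) * (rho*v^2/2)
dP = 0.029 * (165/0.48) * (1091*3.1^2/2)
L/D = 343.75
rho*v^2/2 = 1091*9.61/2 = 5242.255
dP = 0.029 * 343.75 * 5242.255
dP = 52258.7 Pa


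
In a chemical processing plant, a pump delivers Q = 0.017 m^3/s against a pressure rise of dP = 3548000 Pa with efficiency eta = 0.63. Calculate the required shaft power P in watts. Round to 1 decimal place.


P = Q * dP / eta
P = 0.017 * 3548000 / 0.63
P = 60316.0 / 0.63
P = 95739.7 W


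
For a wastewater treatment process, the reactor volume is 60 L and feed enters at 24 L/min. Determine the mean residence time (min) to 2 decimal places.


tau = V / v0
tau = 60 / 24
tau = 2.50 min


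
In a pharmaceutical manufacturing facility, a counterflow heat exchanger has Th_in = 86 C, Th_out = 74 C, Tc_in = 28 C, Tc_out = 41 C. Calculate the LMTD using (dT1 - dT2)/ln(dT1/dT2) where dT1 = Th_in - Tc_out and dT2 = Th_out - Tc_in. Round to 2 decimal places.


dT1 = Th_in - Tc_out = 86 - 41 = 45
dT2 = Th_out - Tc_in = 74 - 28 = 46
LMTD = (dT1 - dT2) / ln(dT1/dT2)
LMTD = (45 - 46) / ln(45/46)
LMTD = 45.50 K


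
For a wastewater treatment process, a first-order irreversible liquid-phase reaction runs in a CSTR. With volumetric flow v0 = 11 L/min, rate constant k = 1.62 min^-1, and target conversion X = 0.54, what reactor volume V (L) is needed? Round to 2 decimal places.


V = v0 * X / (k * (1 - X))
V = 11 * 0.54 / (1.62 * (1 - 0.54))
V = 5.94 / (1.62 * 0.46)
V = 5.94 / 0.7452
V = 7.97 L


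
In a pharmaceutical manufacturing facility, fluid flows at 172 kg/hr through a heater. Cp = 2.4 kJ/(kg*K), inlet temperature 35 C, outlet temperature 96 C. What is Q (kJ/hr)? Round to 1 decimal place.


Q = m_dot * Cp * (T2 - T1)
Q = 172 * 2.4 * (96 - 35)
Q = 172 * 2.4 * 61
Q = 25180.8 kJ/hr


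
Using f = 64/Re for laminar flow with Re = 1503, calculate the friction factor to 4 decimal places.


f = 64 / Re
f = 64 / 1503
f = 0.0426


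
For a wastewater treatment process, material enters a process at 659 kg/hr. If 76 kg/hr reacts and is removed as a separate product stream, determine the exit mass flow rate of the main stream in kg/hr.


Steady-state mass balance on the main outlet: F_out = F_in - F_removed
F_out = 659 - 76
F_out = 583 kg/hr


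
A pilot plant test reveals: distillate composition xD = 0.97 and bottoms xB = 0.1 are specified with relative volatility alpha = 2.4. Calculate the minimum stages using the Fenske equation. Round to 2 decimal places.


N_min = ln((xD*(1-xB))/(xB*(1-xD))) / ln(alpha)
Numerator inside ln: 0.873 / 0.003 = 291.0
ln(291.0) = 5.673323
ln(alpha) = ln(2.4) = 0.875469
N_min = 5.673323 / 0.875469 = 6.48


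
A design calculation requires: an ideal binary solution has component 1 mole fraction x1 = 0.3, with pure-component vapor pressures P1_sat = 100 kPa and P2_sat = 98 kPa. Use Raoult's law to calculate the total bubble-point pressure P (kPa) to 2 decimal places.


P = x1*P1_sat + x2*P2_sat
x2 = 1 - x1 = 1 - 0.3 = 0.7
P = 0.3*100 + 0.7*98
P = 30.0 + 68.6
P = 98.60 kPa


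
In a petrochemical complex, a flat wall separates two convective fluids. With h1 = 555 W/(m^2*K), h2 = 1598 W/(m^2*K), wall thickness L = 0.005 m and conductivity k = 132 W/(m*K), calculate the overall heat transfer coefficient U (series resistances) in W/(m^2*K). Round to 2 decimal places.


1/U = 1/h1 + L/k + 1/h2
1/U = 1/555 + 0.005/132 + 1/1598
1/U = 0.0018018018 + 3.78788e-05 + 0.0006257822
1/U = 0.0024654628
U = 405.60 W/(m^2*K)


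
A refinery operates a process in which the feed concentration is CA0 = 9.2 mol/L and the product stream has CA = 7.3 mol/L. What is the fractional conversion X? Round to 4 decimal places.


X = (CA0 - CA) / CA0
X = (9.2 - 7.3) / 9.2
X = 1.9 / 9.2
X = 0.2065


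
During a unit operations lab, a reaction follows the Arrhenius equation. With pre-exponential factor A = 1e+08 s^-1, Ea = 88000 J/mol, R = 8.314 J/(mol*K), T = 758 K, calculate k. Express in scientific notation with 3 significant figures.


k = A * exp(-Ea/(R*T))
k = 1e+08 * exp(-88000 / (8.314 * 758))
k = 1e+08 * exp(-13.963794)
k = 8.62e+01


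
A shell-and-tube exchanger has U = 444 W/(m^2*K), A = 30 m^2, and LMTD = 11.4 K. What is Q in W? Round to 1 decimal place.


Q = U * A * LMTD
Q = 444 * 30 * 11.4
Q = 151848.0 W


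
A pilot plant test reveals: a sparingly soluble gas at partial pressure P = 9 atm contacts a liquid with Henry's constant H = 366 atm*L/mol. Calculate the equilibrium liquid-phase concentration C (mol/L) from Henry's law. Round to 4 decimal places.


C = P / H
C = 9 / 366
C = 0.0246 mol/L


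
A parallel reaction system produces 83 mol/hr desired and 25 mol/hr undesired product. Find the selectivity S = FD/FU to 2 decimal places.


S = desired product rate / undesired product rate
S = 83 / 25
S = 3.32


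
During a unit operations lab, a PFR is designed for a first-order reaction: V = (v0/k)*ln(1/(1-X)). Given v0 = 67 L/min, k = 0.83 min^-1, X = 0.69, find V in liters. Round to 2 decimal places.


V = (v0/k) * ln(1/(1-X))
V = (67/0.83) * ln(1/(1-0.69))
V = 80.722892 * ln(3.225806)
V = 80.722892 * 1.171183
V = 94.54 L


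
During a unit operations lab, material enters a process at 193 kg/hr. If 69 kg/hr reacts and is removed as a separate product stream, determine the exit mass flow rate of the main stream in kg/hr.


Steady-state mass balance on the main outlet: F_out = F_in - F_removed
F_out = 193 - 69
F_out = 124 kg/hr


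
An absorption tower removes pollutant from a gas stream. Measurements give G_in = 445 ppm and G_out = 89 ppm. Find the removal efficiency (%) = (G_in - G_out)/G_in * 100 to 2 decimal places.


Efficiency = (G_in - G_out) / G_in * 100%
Efficiency = (445 - 89) / 445 * 100
Efficiency = 356 / 445 * 100
Efficiency = 80.00%


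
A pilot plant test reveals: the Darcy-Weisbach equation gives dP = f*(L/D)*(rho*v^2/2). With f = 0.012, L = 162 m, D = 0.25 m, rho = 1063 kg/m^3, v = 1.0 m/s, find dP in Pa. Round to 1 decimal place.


dP = f * (L/D) * (rho*v^2/2)
dP = 0.012 * (162/0.25) * (1063*1.0^2/2)
L/D = 648.0
rho*v^2/2 = 1063*1.0/2 = 531.5
dP = 0.012 * 648.0 * 531.5
dP = 4132.9 Pa


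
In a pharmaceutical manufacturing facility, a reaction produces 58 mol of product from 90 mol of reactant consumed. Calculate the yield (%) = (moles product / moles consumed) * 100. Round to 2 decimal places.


Yield = (moles product / moles consumed) * 100%
Yield = (58 / 90) * 100
Yield = 0.6444 * 100
Yield = 64.44%


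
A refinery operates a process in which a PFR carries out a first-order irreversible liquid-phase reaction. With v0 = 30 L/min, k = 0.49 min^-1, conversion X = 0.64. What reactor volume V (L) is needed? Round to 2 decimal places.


V = (v0/k) * ln(1/(1-X))
V = (30/0.49) * ln(1/(1-0.64))
V = 61.22449 * ln(2.777778)
V = 61.22449 * 1.021651
V = 62.55 L


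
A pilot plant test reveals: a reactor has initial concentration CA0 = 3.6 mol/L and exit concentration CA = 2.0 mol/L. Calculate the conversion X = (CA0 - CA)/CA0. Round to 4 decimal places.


X = (CA0 - CA) / CA0
X = (3.6 - 2.0) / 3.6
X = 1.6 / 3.6
X = 0.4444


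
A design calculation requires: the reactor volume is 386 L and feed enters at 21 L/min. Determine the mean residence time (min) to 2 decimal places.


tau = V / v0
tau = 386 / 21
tau = 18.38 min


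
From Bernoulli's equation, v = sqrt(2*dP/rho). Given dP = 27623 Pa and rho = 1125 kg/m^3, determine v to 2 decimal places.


v = sqrt(2*dP/rho)
v = sqrt(2*27623/1125)
v = sqrt(49.107556)
v = 7.01 m/s


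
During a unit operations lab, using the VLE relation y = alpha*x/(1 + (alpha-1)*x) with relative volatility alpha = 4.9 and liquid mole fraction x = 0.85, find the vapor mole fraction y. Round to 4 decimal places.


y = alpha*x / (1 + (alpha-1)*x)
y = 4.9*0.85 / (1 + (4.9-1)*0.85)
y = 4.165 / (1 + 3.315)
y = 4.165 / 4.315
y = 0.9652


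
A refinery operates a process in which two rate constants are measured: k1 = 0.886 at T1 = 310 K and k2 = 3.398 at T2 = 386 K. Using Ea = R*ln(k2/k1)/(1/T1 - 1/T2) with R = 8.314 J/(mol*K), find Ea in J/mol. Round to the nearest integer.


Ea = R * ln(k2/k1) / (1/T1 - 1/T2)
ln(k2/k1) = ln(3.398/0.886) = 1.3442254
1/T1 - 1/T2 = 1/310 - 1/386 = 0.000635132876
Ea = 8.314 * 1.3442254 / 0.000635132876
Ea = 17596 J/mol


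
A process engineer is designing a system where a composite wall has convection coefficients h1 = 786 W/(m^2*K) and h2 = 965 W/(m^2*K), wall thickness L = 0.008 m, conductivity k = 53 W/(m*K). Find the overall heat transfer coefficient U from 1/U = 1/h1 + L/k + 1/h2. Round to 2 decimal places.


1/U = 1/h1 + L/k + 1/h2
1/U = 1/786 + 0.008/53 + 1/965
1/U = 0.0012722646 + 0.0001509434 + 0.0010362694
1/U = 0.0024594774
U = 406.59 W/(m^2*K)


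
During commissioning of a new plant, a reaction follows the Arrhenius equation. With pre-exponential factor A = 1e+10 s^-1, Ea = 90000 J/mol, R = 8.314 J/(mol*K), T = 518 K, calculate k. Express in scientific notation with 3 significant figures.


k = A * exp(-Ea/(R*T))
k = 1e+10 * exp(-90000 / (8.314 * 518))
k = 1e+10 * exp(-20.897904)
k = 8.40e+00


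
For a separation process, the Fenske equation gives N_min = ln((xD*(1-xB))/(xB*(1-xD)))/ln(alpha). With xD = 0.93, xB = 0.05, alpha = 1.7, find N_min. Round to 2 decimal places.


N_min = ln((xD*(1-xB))/(xB*(1-xD))) / ln(alpha)
Numerator inside ln: 0.8835 / 0.0035 = 252.428571
ln(252.428571) = 5.531128
ln(alpha) = ln(1.7) = 0.530628
N_min = 5.531128 / 0.530628 = 10.42


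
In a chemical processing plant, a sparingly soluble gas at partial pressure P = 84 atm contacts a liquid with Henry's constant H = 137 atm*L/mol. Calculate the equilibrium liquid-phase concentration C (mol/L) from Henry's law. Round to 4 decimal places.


C = P / H
C = 84 / 137
C = 0.6131 mol/L


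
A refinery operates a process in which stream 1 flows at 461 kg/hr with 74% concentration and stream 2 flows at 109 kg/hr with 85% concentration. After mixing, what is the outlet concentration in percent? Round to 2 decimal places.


Mass balance on solute: F1*x1 + F2*x2 = F3*x3
F3 = F1 + F2 = 461 + 109 = 570 kg/hr
x3 = (F1*x1 + F2*x2)/F3
x3 = (461*0.74 + 109*0.85) / 570
x3 = 76.10%


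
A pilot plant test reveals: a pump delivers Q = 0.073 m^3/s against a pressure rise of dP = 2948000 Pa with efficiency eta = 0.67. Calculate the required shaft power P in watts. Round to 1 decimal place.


P = Q * dP / eta
P = 0.073 * 2948000 / 0.67
P = 215204.0 / 0.67
P = 321200.0 W


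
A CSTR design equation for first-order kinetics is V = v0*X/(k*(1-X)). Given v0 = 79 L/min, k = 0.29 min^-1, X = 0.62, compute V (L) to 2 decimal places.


V = v0 * X / (k * (1 - X))
V = 79 * 0.62 / (0.29 * (1 - 0.62))
V = 48.98 / (0.29 * 0.38)
V = 48.98 / 0.1102
V = 444.46 L


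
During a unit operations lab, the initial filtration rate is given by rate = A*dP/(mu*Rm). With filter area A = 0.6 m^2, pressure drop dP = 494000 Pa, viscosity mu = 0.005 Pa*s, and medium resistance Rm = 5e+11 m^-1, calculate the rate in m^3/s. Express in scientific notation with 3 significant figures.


rate = A * dP / (mu * Rm)
rate = 0.6 * 494000 / (0.005 * 5e+11)
rate = 296400.0 / 2.500e+09
rate = 1.19e-04 m^3/s


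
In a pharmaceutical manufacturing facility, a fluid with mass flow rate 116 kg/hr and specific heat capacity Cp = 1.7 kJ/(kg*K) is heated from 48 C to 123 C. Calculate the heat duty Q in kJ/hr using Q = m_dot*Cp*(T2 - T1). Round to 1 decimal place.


Q = m_dot * Cp * (T2 - T1)
Q = 116 * 1.7 * (123 - 48)
Q = 116 * 1.7 * 75
Q = 14790.0 kJ/hr


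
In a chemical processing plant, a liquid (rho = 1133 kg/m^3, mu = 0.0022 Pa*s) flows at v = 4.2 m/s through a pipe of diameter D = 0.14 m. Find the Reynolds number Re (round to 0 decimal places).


Re = rho * v * D / mu
Re = 1133 * 4.2 * 0.14 / 0.0022
Re = 666.204 / 0.0022
Re = 302820


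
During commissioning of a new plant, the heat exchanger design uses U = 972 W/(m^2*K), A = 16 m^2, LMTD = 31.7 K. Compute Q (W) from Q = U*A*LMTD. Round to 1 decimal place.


Q = U * A * LMTD
Q = 972 * 16 * 31.7
Q = 492998.4 W


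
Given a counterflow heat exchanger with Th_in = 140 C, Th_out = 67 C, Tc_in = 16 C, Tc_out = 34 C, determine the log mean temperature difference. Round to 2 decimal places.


dT1 = Th_in - Tc_out = 140 - 34 = 106
dT2 = Th_out - Tc_in = 67 - 16 = 51
LMTD = (dT1 - dT2) / ln(dT1/dT2)
LMTD = (106 - 51) / ln(106/51)
LMTD = 75.18 K


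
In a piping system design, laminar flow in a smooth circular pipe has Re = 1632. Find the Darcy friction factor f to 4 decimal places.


f = 64 / Re
f = 64 / 1632
f = 0.0392


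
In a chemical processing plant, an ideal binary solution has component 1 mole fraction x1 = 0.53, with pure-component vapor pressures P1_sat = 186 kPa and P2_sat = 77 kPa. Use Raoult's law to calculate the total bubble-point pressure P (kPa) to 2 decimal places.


P = x1*P1_sat + x2*P2_sat
x2 = 1 - x1 = 1 - 0.53 = 0.47
P = 0.53*186 + 0.47*77
P = 98.58 + 36.19
P = 134.77 kPa


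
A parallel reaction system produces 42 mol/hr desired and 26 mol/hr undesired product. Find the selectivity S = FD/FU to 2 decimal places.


S = desired product rate / undesired product rate
S = 42 / 26
S = 1.62


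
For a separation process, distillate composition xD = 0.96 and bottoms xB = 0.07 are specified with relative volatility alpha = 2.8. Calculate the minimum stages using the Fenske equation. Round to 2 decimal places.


N_min = ln((xD*(1-xB))/(xB*(1-xD))) / ln(alpha)
Numerator inside ln: 0.8928 / 0.0028 = 318.857143
ln(318.857143) = 5.764743
ln(alpha) = ln(2.8) = 1.029619
N_min = 5.764743 / 1.029619 = 5.60


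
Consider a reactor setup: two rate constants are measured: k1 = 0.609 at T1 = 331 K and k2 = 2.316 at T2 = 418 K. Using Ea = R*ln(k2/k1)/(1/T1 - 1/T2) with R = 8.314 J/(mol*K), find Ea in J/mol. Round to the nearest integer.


Ea = R * ln(k2/k1) / (1/T1 - 1/T2)
ln(k2/k1) = ln(2.316/0.609) = 1.3357786
1/T1 - 1/T2 = 1/331 - 1/418 = 0.000628803539
Ea = 8.314 * 1.3357786 / 0.000628803539
Ea = 17662 J/mol


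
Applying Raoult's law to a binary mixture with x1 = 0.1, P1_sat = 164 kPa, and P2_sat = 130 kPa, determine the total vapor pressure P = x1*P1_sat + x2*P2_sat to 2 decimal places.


P = x1*P1_sat + x2*P2_sat
x2 = 1 - x1 = 1 - 0.1 = 0.9
P = 0.1*164 + 0.9*130
P = 16.4 + 117.0
P = 133.40 kPa


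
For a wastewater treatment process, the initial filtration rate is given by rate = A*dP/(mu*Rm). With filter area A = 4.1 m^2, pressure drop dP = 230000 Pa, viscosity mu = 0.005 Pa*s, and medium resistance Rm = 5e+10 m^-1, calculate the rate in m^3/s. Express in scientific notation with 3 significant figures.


rate = A * dP / (mu * Rm)
rate = 4.1 * 230000 / (0.005 * 5e+10)
rate = 943000.0 / 2.500e+08
rate = 3.77e-03 m^3/s


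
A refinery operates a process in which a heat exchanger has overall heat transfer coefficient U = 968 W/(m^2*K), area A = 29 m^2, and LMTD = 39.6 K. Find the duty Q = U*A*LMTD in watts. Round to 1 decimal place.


Q = U * A * LMTD
Q = 968 * 29 * 39.6
Q = 1111651.2 W


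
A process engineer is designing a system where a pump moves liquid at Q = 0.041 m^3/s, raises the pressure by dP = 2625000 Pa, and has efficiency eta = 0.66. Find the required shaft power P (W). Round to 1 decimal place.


P = Q * dP / eta
P = 0.041 * 2625000 / 0.66
P = 107625.0 / 0.66
P = 163068.2 W


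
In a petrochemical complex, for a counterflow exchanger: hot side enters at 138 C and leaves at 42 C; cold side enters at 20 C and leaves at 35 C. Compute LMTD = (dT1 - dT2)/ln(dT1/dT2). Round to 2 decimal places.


dT1 = Th_in - Tc_out = 138 - 35 = 103
dT2 = Th_out - Tc_in = 42 - 20 = 22
LMTD = (dT1 - dT2) / ln(dT1/dT2)
LMTD = (103 - 22) / ln(103/22)
LMTD = 52.47 K


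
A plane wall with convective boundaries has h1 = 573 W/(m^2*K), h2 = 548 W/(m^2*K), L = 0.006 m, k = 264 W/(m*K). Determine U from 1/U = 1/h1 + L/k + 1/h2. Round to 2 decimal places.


1/U = 1/h1 + L/k + 1/h2
1/U = 1/573 + 0.006/264 + 1/548
1/U = 0.0017452007 + 2.27273e-05 + 0.0018248175
1/U = 0.0035927455
U = 278.34 W/(m^2*K)


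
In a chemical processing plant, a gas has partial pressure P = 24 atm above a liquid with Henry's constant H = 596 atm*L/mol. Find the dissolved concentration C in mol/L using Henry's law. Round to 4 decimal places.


C = P / H
C = 24 / 596
C = 0.0403 mol/L


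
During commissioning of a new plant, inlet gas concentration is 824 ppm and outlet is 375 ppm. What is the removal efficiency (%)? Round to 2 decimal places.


Efficiency = (G_in - G_out) / G_in * 100%
Efficiency = (824 - 375) / 824 * 100
Efficiency = 449 / 824 * 100
Efficiency = 54.49%


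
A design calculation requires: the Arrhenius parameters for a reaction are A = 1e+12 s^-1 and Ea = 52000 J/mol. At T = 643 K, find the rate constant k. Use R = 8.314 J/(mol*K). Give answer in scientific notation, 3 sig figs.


k = A * exp(-Ea/(R*T))
k = 1e+12 * exp(-52000 / (8.314 * 643))
k = 1e+12 * exp(-9.727077)
k = 5.96e+07


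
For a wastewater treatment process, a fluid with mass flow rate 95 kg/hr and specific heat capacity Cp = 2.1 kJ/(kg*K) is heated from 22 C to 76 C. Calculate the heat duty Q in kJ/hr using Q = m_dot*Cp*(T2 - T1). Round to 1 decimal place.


Q = m_dot * Cp * (T2 - T1)
Q = 95 * 2.1 * (76 - 22)
Q = 95 * 2.1 * 54
Q = 10773.0 kJ/hr


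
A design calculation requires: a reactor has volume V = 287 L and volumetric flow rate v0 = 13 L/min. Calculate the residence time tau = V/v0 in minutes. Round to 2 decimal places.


tau = V / v0
tau = 287 / 13
tau = 22.08 min


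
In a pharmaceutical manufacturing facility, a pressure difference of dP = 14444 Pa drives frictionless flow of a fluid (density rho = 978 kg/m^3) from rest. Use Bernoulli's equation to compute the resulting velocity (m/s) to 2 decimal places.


v = sqrt(2*dP/rho)
v = sqrt(2*14444/978)
v = sqrt(29.537832)
v = 5.43 m/s


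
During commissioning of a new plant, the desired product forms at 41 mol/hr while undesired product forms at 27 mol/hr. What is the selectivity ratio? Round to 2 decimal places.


S = desired product rate / undesired product rate
S = 41 / 27
S = 1.52


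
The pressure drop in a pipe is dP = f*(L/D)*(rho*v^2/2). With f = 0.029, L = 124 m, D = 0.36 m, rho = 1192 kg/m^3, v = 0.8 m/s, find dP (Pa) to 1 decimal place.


dP = f * (L/D) * (rho*v^2/2)
dP = 0.029 * (124/0.36) * (1192*0.8^2/2)
L/D = 344.44444444
rho*v^2/2 = 1192*0.64/2 = 381.44
dP = 0.029 * 344.44444444 * 381.44
dP = 3810.2 Pa


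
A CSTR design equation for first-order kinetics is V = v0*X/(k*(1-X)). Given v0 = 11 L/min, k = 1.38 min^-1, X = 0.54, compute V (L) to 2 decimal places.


V = v0 * X / (k * (1 - X))
V = 11 * 0.54 / (1.38 * (1 - 0.54))
V = 5.94 / (1.38 * 0.46)
V = 5.94 / 0.6348
V = 9.36 L


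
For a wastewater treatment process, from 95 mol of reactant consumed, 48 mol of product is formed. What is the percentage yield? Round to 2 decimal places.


Yield = (moles product / moles consumed) * 100%
Yield = (48 / 95) * 100
Yield = 0.5053 * 100
Yield = 50.53%


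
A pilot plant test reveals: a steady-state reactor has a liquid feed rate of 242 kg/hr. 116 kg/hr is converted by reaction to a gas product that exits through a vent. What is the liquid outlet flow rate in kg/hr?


Steady-state mass balance on the main outlet: F_out = F_in - F_removed
F_out = 242 - 116
F_out = 126 kg/hr


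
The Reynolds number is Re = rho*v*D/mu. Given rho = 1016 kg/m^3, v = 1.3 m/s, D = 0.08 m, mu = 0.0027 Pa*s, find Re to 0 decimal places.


Re = rho * v * D / mu
Re = 1016 * 1.3 * 0.08 / 0.0027
Re = 105.664 / 0.0027
Re = 39135


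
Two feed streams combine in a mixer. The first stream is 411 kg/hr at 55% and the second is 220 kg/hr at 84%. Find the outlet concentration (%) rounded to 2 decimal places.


Mass balance on solute: F1*x1 + F2*x2 = F3*x3
F3 = F1 + F2 = 411 + 220 = 631 kg/hr
x3 = (F1*x1 + F2*x2)/F3
x3 = (411*0.55 + 220*0.84) / 631
x3 = 65.11%


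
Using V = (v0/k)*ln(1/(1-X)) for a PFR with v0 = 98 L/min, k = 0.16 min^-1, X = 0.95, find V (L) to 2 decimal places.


V = (v0/k) * ln(1/(1-X))
V = (98/0.16) * ln(1/(1-0.95))
V = 612.5 * ln(20.0)
V = 612.5 * 2.995732
V = 1834.89 L


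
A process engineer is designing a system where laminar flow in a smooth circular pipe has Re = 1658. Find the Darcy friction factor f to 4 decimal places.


f = 64 / Re
f = 64 / 1658
f = 0.0386


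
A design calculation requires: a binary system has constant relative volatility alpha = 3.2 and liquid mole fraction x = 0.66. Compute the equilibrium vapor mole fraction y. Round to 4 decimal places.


y = alpha*x / (1 + (alpha-1)*x)
y = 3.2*0.66 / (1 + (3.2-1)*0.66)
y = 2.112 / (1 + 1.452)
y = 2.112 / 2.452
y = 0.8613


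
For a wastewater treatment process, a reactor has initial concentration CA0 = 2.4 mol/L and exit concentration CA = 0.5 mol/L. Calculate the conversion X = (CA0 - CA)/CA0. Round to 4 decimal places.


X = (CA0 - CA) / CA0
X = (2.4 - 0.5) / 2.4
X = 1.9 / 2.4
X = 0.7917


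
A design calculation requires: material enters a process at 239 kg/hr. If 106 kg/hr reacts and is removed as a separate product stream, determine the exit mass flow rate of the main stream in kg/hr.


Steady-state mass balance on the main outlet: F_out = F_in - F_removed
F_out = 239 - 106
F_out = 133 kg/hr


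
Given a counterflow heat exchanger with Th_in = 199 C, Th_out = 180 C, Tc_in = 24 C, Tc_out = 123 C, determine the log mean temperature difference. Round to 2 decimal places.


dT1 = Th_in - Tc_out = 199 - 123 = 76
dT2 = Th_out - Tc_in = 180 - 24 = 156
LMTD = (dT1 - dT2) / ln(dT1/dT2)
LMTD = (76 - 156) / ln(76/156)
LMTD = 111.25 K


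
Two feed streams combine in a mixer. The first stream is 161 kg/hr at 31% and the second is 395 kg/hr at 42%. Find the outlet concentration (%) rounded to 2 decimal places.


Mass balance on solute: F1*x1 + F2*x2 = F3*x3
F3 = F1 + F2 = 161 + 395 = 556 kg/hr
x3 = (F1*x1 + F2*x2)/F3
x3 = (161*0.31 + 395*0.42) / 556
x3 = 38.81%


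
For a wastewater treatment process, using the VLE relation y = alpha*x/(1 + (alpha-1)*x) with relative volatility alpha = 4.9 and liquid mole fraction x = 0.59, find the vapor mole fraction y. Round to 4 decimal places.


y = alpha*x / (1 + (alpha-1)*x)
y = 4.9*0.59 / (1 + (4.9-1)*0.59)
y = 2.891 / (1 + 2.301)
y = 2.891 / 3.301
y = 0.8758


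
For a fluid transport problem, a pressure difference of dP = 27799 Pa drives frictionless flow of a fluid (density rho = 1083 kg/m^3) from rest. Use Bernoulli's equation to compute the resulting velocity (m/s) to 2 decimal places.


v = sqrt(2*dP/rho)
v = sqrt(2*27799/1083)
v = sqrt(51.337027)
v = 7.16 m/s


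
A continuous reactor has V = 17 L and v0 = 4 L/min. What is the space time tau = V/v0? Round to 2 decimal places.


tau = V / v0
tau = 17 / 4
tau = 4.25 min


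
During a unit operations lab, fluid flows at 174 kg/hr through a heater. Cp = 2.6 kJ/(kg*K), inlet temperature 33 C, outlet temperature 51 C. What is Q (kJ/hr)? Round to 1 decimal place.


Q = m_dot * Cp * (T2 - T1)
Q = 174 * 2.6 * (51 - 33)
Q = 174 * 2.6 * 18
Q = 8143.2 kJ/hr


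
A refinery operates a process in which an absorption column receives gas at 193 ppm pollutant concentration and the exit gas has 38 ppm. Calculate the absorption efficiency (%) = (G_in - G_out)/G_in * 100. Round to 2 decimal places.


Efficiency = (G_in - G_out) / G_in * 100%
Efficiency = (193 - 38) / 193 * 100
Efficiency = 155 / 193 * 100
Efficiency = 80.31%


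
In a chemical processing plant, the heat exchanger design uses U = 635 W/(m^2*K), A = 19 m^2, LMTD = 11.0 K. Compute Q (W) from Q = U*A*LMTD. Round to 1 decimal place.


Q = U * A * LMTD
Q = 635 * 19 * 11.0
Q = 132715.0 W


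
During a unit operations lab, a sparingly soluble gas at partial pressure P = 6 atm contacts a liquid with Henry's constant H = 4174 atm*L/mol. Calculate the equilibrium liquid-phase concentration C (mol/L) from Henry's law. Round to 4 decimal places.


C = P / H
C = 6 / 4174
C = 0.0014 mol/L


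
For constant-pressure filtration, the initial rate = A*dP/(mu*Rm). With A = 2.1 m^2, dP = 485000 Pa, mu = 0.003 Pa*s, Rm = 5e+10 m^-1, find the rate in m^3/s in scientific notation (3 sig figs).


rate = A * dP / (mu * Rm)
rate = 2.1 * 485000 / (0.003 * 5e+10)
rate = 1018500.0 / 1.500e+08
rate = 6.79e-03 m^3/s


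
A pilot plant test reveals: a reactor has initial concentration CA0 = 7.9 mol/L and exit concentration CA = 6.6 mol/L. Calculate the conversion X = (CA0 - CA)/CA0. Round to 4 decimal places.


X = (CA0 - CA) / CA0
X = (7.9 - 6.6) / 7.9
X = 1.3 / 7.9
X = 0.1646


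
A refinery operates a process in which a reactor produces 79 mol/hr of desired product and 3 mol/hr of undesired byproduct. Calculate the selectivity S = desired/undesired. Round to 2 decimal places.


S = desired product rate / undesired product rate
S = 79 / 3
S = 26.33


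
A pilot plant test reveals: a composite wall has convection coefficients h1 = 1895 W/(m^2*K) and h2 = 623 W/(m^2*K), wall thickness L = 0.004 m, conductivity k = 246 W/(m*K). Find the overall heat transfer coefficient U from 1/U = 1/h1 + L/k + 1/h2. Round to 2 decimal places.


1/U = 1/h1 + L/k + 1/h2
1/U = 1/1895 + 0.004/246 + 1/623
1/U = 0.0005277045 + 1.62602e-05 + 0.0016051364
1/U = 0.0021491011
U = 465.31 W/(m^2*K)


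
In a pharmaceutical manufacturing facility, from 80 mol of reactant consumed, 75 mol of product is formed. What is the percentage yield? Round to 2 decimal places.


Yield = (moles product / moles consumed) * 100%
Yield = (75 / 80) * 100
Yield = 0.9375 * 100
Yield = 93.75%


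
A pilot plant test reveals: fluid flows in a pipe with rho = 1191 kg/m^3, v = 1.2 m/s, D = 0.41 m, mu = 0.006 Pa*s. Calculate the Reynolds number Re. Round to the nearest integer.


Re = rho * v * D / mu
Re = 1191 * 1.2 * 0.41 / 0.006
Re = 585.972 / 0.006
Re = 97662


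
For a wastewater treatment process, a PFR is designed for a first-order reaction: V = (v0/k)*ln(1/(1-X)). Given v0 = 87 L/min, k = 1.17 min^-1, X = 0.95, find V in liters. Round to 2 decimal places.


V = (v0/k) * ln(1/(1-X))
V = (87/1.17) * ln(1/(1-0.95))
V = 74.358974 * ln(20.0)
V = 74.358974 * 2.995732
V = 222.76 L


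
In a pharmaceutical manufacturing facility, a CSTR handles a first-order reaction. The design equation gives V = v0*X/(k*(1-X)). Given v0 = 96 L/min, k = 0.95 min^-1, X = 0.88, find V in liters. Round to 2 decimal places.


V = v0 * X / (k * (1 - X))
V = 96 * 0.88 / (0.95 * (1 - 0.88))
V = 84.48 / (0.95 * 0.12)
V = 84.48 / 0.114
V = 741.05 L


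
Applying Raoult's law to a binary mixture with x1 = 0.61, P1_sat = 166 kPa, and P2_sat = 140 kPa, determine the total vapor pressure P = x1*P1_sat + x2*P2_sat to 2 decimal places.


P = x1*P1_sat + x2*P2_sat
x2 = 1 - x1 = 1 - 0.61 = 0.39
P = 0.61*166 + 0.39*140
P = 101.26 + 54.6
P = 155.86 kPa


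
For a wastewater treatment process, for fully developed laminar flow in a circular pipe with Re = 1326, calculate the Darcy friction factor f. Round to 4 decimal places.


f = 64 / Re
f = 64 / 1326
f = 0.0483


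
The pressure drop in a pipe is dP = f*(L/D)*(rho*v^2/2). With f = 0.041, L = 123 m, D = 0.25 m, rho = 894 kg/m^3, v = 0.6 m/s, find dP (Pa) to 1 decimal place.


dP = f * (L/D) * (rho*v^2/2)
dP = 0.041 * (123/0.25) * (894*0.6^2/2)
L/D = 492.0
rho*v^2/2 = 894*0.36/2 = 160.92
dP = 0.041 * 492.0 * 160.92
dP = 3246.1 Pa


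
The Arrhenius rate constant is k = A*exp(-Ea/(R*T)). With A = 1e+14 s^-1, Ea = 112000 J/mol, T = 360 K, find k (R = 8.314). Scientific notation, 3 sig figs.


k = A * exp(-Ea/(R*T))
k = 1e+14 * exp(-112000 / (8.314 * 360))
k = 1e+14 * exp(-37.420148)
k = 5.61e-03


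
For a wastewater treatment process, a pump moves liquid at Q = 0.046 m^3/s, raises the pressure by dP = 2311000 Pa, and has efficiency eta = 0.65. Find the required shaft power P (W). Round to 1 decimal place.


P = Q * dP / eta
P = 0.046 * 2311000 / 0.65
P = 106306.0 / 0.65
P = 163547.7 W


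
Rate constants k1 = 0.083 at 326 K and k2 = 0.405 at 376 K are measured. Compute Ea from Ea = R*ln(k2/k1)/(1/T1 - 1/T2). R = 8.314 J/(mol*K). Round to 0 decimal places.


Ea = R * ln(k2/k1) / (1/T1 - 1/T2)
ln(k2/k1) = ln(0.405/0.083) = 1.5850465
1/T1 - 1/T2 = 1/326 - 1/376 = 0.000407910194
Ea = 8.314 * 1.5850465 / 0.000407910194
Ea = 32306 J/mol


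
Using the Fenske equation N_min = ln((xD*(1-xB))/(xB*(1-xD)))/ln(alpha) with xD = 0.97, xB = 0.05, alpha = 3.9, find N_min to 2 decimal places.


N_min = ln((xD*(1-xB))/(xB*(1-xD))) / ln(alpha)
Numerator inside ln: 0.9215 / 0.0015 = 614.333333
ln(614.333333) = 6.420538
ln(alpha) = ln(3.9) = 1.360977
N_min = 6.420538 / 1.360977 = 4.72


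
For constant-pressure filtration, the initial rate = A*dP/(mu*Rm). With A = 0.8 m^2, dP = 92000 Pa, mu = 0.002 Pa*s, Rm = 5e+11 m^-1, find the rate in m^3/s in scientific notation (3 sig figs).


rate = A * dP / (mu * Rm)
rate = 0.8 * 92000 / (0.002 * 5e+11)
rate = 73600.0 / 1.000e+09
rate = 7.36e-05 m^3/s


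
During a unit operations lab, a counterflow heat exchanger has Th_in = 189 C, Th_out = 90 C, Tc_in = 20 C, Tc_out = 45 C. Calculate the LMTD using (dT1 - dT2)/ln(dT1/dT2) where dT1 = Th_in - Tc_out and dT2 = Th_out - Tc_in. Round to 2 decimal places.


dT1 = Th_in - Tc_out = 189 - 45 = 144
dT2 = Th_out - Tc_in = 90 - 20 = 70
LMTD = (dT1 - dT2) / ln(dT1/dT2)
LMTD = (144 - 70) / ln(144/70)
LMTD = 102.59 K


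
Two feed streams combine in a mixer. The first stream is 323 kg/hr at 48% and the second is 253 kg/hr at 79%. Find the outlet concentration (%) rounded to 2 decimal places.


Mass balance on solute: F1*x1 + F2*x2 = F3*x3
F3 = F1 + F2 = 323 + 253 = 576 kg/hr
x3 = (F1*x1 + F2*x2)/F3
x3 = (323*0.48 + 253*0.79) / 576
x3 = 61.62%


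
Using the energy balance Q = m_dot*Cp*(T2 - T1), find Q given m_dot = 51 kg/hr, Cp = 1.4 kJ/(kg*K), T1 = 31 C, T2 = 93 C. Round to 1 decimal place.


Q = m_dot * Cp * (T2 - T1)
Q = 51 * 1.4 * (93 - 31)
Q = 51 * 1.4 * 62
Q = 4426.8 kJ/hr


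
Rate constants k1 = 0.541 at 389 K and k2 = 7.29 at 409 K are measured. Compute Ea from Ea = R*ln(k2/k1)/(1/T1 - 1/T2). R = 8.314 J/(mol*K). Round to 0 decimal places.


Ea = R * ln(k2/k1) / (1/T1 - 1/T2)
ln(k2/k1) = ln(7.29/0.541) = 2.6008395
1/T1 - 1/T2 = 1/389 - 1/409 = 0.000125706312
Ea = 8.314 * 2.6008395 / 0.000125706312
Ea = 172015 J/mol


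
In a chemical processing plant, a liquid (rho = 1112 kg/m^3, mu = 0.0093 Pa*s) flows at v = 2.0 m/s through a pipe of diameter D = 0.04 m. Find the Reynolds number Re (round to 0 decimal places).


Re = rho * v * D / mu
Re = 1112 * 2.0 * 0.04 / 0.0093
Re = 88.96 / 0.0093
Re = 9566


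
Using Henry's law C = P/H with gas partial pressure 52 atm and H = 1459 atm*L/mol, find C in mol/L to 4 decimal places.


C = P / H
C = 52 / 1459
C = 0.0356 mol/L


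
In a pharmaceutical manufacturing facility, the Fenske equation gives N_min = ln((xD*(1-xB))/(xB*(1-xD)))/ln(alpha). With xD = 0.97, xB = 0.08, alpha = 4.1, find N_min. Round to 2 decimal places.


N_min = ln((xD*(1-xB))/(xB*(1-xD))) / ln(alpha)
Numerator inside ln: 0.8924 / 0.0024 = 371.833333
ln(371.833333) = 5.918446
ln(alpha) = ln(4.1) = 1.410987
N_min = 5.918446 / 1.410987 = 4.19
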